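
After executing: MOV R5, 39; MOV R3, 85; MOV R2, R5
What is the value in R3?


Register state trace:
  MOV R5, 39  → R5 = 39
  MOV R3, 85  → R3 = 85
  MOV R2, R5  → R2 = 39
Final: R3 = 85

85


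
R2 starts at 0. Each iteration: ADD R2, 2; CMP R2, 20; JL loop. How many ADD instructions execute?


Loop trace (R2 starts at 0, target 20, step 2):
  ADD #1: R2 = 0 + 2 = 2  → 2 < 20, loop
  ADD #2: R2 = 2 + 2 = 4  → 4 < 20, loop
  ADD #3: R2 = 4 + 2 = 6  → 6 < 20, loop
  ADD #4: R2 = 6 + 2 = 8  → 8 < 20, loop
  ADD #5: R2 = 8 + 2 = 10  → 10 < 20, loop
  ADD #6: R2 = 10 + 2 = 12  → 12 < 20, loop
  ADD #7: R2 = 12 + 2 = 14  → 14 < 20, loop
  ADD #8: R2 = 14 + 2 = 16  → 16 < 20, loop
  ADD #9: R2 = 16 + 2 = 18  → 18 < 20, loop
  ADD #10: R2 = 18 + 2 = 20  → 20 >= 20, exit
Total ADD instructions: 10

10


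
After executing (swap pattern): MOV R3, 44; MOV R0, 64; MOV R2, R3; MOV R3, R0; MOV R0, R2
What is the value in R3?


Register state trace (swap pattern):
  MOV R3, 44  → R3 = 44
  MOV R0, 64  → R0 = 64
  MOV R2, R3  → R2 = 44  (save R3)
  MOV R3, R0  → R3 = 64  (R3 gets R0's value)
  MOV R0, R2  → R0 = 44  (R0 gets saved value)
Final: R3 = 64

64


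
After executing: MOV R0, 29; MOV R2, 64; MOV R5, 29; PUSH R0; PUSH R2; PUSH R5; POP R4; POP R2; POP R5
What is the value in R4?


Stack trace (top is rightmost):
  MOV R0, 29  → R0 = 29
  MOV R2, 64  → R2 = 64
  MOV R5, 29  → R5 = 29
  PUSH R0  → stack: [29]
  PUSH R2  → stack: [29, 64]
  PUSH R5  → stack: [29, 64, 29]
  POP R4  → R4 = 29, stack: [29, 64]
  POP R2  → R2 = 64, stack: [29]
  POP R5  → R5 = 29, stack: []
Final: R4 = 29

29


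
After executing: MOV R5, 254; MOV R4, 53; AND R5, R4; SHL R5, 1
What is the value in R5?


Register state trace:
  MOV R5, 254  → R5 = 254 (0b11111110)
  MOV R4, 53  → R4 = 53 (0b00110101)
  AND R5, R4  → R5 = 254 AND 53 = 52 (0b00110100)
  SHL R5, 1  → R5 = 52 << 1 = 104
Final: R5 = 104

104


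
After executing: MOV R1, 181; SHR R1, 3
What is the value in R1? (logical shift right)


Register state trace:
  MOV R1, 181  → R1 = 181
  SHR R1, 3  → R1 = 181 >> 3 = 181 // 2^3 = 22
Final: R1 = 22

22


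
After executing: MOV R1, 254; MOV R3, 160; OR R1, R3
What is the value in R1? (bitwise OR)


Register state trace:
  MOV R1, 254  → R1 = 254 (0b11111110)
  MOV R3, 160  → R3 = 160 (0b10100000)
  OR R1, R3   → R1 = 254 OR 160 = 254 (0b11111110)
Final: R1 = 254

254


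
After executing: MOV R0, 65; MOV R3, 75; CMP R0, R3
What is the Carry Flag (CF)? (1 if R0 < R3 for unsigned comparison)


Register state trace:
  MOV R0, 65  → R0 = 65
  MOV R3, 75  → R3 = 75
  CMP R0, R3  → unsigned 65 - 75: borrow occurs
  65 < 75, so CF = 1
CF = 1

1


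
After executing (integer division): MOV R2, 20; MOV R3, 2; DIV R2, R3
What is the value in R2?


Register state trace:
  MOV R2, 20  → R2 = 20
  MOV R3, 2  → R3 = 2
  DIV R2, R3  → R2 = 20 // 2 = 10
Final: R2 = 10

10


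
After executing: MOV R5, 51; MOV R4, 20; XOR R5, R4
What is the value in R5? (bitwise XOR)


Register state trace:
  MOV R5, 51  → R5 = 51 (0b00110011)
  MOV R4, 20  → R4 = 20 (0b00010100)
  XOR R5, R4  → R5 = 51 XOR 20 = 39 (0b00100111)
Final: R5 = 39

39


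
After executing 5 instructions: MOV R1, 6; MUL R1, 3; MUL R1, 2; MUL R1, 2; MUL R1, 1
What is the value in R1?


Register state trace:
  MOV R1, 6  → R1 = 6
  MUL R1, 3  → R1 = 6 * 3 = 18
  MUL R1, 2  → R1 = 18 * 2 = 36
  MUL R1, 2  → R1 = 36 * 2 = 72
  MUL R1, 1  → R1 = 72 * 1 = 72
Final: R1 = 72

72


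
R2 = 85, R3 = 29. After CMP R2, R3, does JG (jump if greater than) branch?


Trace:
  R2 = 85, R3 = 29
  CMP R2, R3  → compares 85 vs 29
  JG checks: is 85 greater than 29?
  85 > 29, so condition is true
Branch taken: Yes

Yes


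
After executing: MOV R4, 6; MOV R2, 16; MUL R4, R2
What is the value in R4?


Register state trace:
  MOV R4, 6  → R4 = 6
  MOV R2, 16  → R2 = 16
  MUL R4, R2  → R4 = 6 * 16 = 96
Final: R4 = 96

96


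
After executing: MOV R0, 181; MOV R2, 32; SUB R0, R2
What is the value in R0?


Register state trace:
  MOV R0, 181  → R0 = 181
  MOV R2, 32  → R2 = 32
  SUB R0, R2  → R0 = 181 - 32 = 149
Final: R0 = 149

149


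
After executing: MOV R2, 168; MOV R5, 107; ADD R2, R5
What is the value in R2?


Register state trace:
  MOV R2, 168  → R2 = 168
  MOV R5, 107  → R5 = 107
  ADD R2, R5  → R2 = 168 + 107 = 275
Final: R2 = 275

275


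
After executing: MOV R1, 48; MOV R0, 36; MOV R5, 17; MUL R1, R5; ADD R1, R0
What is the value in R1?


Register state trace:
  MOV R1, 48  → R1 = 48
  MOV R0, 36  → R0 = 36
  MOV R5, 17  → R5 = 17
  MUL R1, R5  → R1 = 48 * 17 = 816
  ADD R1, R0  → R1 = 816 + 36 = 852
Final: R1 = 852

852


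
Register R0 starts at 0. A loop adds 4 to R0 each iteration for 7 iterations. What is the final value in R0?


Starting value: R0 = 0
  Iter 1: R0 = 0 + 4 = 4
  Iter 2: R0 = 4 + 4 = 8
  Iter 3: R0 = 8 + 4 = 12
  Iter 4: R0 = 12 + 4 = 16
  Iter 5: R0 = 16 + 4 = 20
  Iter 6: R0 = 20 + 4 = 24
  Iter 7: R0 = 24 + 4 = 28
Final: R0 = 28

28


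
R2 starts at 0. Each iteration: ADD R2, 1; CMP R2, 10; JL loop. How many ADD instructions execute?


Loop trace (R2 starts at 0, target 10, step 1):
  ADD #1: R2 = 0 + 1 = 1  → 1 < 10, loop
  ADD #2: R2 = 1 + 1 = 2  → 2 < 10, loop
  ADD #3: R2 = 2 + 1 = 3  → 3 < 10, loop
  ADD #4: R2 = 3 + 1 = 4  → 4 < 10, loop
  ADD #5: R2 = 4 + 1 = 5  → 5 < 10, loop
  ADD #6: R2 = 5 + 1 = 6  → 6 < 10, loop
  ADD #7: R2 = 6 + 1 = 7  → 7 < 10, loop
  ADD #8: R2 = 7 + 1 = 8  → 8 < 10, loop
  ADD #9: R2 = 8 + 1 = 9  → 9 < 10, loop
  ADD #10: R2 = 9 + 1 = 10  → 10 >= 10, exit
Total ADD instructions: 10

10


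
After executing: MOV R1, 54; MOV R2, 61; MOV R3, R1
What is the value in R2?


Register state trace:
  MOV R1, 54  → R1 = 54
  MOV R2, 61  → R2 = 61
  MOV R3, R1  → R3 = 54
Final: R2 = 61

61


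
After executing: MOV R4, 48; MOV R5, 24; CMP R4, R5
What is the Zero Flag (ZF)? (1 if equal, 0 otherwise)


Register state trace:
  MOV R4, 48  → R4 = 48
  MOV R5, 24  → R5 = 24
  CMP R4, R5  → computes 48 - 24 = 24
  Result is nonzero, so values are not equal
ZF = 0

0


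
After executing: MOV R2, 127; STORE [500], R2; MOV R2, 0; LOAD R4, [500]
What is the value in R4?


Register and memory trace:
  MOV R2, 127  → R2 = 127
  STORE [500], R2  → mem[500] = 127
  MOV R2, 0  → R2 = 0
  LOAD R4, [500]  → R4 = mem[500] = 127
Final: R4 = 127

127


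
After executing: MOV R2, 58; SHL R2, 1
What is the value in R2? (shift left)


Register state trace:
  MOV R2, 58  → R2 = 58
  SHL R2, 1  → R2 = 58 << 1 = 58 * 2^1 = 116
Final: R2 = 116

116


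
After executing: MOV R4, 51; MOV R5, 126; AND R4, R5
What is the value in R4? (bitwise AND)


Register state trace:
  MOV R4, 51  → R4 = 51 (0b00110011)
  MOV R5, 126  → R5 = 126 (0b01111110)
  AND R4, R5  → R4 = 51 AND 126 = 50 (0b00110010)
Final: R4 = 50

50


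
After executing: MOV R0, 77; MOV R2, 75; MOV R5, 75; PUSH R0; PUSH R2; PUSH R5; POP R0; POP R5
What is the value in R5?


Stack trace (top is rightmost):
  MOV R0, 77  → R0 = 77
  MOV R2, 75  → R2 = 75
  MOV R5, 75  → R5 = 75
  PUSH R0  → stack: [77]
  PUSH R2  → stack: [77, 75]
  PUSH R5  → stack: [77, 75, 75]
  POP R0  → R0 = 75, stack: [77, 75]
  POP R5  → R5 = 75, stack: [77]
Final: R5 = 75

75


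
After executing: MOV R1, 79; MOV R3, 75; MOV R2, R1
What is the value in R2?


Register state trace:
  MOV R1, 79  → R1 = 79
  MOV R3, 75  → R3 = 75
  MOV R2, R1  → R2 = 79
Final: R2 = 79

79


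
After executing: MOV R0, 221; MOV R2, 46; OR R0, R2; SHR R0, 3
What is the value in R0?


Register state trace:
  MOV R0, 221  → R0 = 221 (0b11011101)
  MOV R2, 46  → R2 = 46 (0b00101110)
  OR R0, R2  → R0 = 221 OR 46 = 255 (0b11111111)
  SHR R0, 3  → R0 = 255 >> 3 = 31
Final: R0 = 31

31


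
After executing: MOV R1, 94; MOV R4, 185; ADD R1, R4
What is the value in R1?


Register state trace:
  MOV R1, 94  → R1 = 94
  MOV R4, 185  → R4 = 185
  ADD R1, R4  → R1 = 94 + 185 = 279
Final: R1 = 279

279


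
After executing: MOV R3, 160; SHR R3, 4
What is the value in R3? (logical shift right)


Register state trace:
  MOV R3, 160  → R3 = 160
  SHR R3, 4  → R3 = 160 >> 4 = 160 // 2^4 = 10
Final: R3 = 10

10


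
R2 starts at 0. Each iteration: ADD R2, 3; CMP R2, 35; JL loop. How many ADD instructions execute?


Loop trace (R2 starts at 0, target 35, step 3):
  ADD #1: R2 = 0 + 3 = 3  → 3 < 35, loop
  ADD #2: R2 = 3 + 3 = 6  → 6 < 35, loop
  ADD #3: R2 = 6 + 3 = 9  → 9 < 35, loop
  ADD #4: R2 = 9 + 3 = 12  → 12 < 35, loop
  ADD #5: R2 = 12 + 3 = 15  → 15 < 35, loop
  ADD #6: R2 = 15 + 3 = 18  → 18 < 35, loop
  ADD #7: R2 = 18 + 3 = 21  → 21 < 35, loop
  ADD #8: R2 = 21 + 3 = 24  → 24 < 35, loop
  ADD #9: R2 = 24 + 3 = 27  → 27 < 35, loop
  ADD #10: R2 = 27 + 3 = 30  → 30 < 35, loop
  ADD #11: R2 = 30 + 3 = 33  → 33 < 35, loop
  ADD #12: R2 = 33 + 3 = 36  → 36 >= 35, exit
Total ADD instructions: 12

12


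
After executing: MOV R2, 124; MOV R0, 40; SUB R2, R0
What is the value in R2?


Register state trace:
  MOV R2, 124  → R2 = 124
  MOV R0, 40  → R0 = 40
  SUB R2, R0  → R2 = 124 - 40 = 84
Final: R2 = 84

84


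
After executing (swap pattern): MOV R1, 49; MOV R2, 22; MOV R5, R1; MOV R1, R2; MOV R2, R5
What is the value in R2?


Register state trace (swap pattern):
  MOV R1, 49  → R1 = 49
  MOV R2, 22  → R2 = 22
  MOV R5, R1  → R5 = 49  (save R1)
  MOV R1, R2  → R1 = 22  (R1 gets R2's value)
  MOV R2, R5  → R2 = 49  (R2 gets saved value)
Final: R2 = 49

49


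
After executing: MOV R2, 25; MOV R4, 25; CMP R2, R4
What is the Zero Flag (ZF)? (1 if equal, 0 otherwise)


Register state trace:
  MOV R2, 25  → R2 = 25
  MOV R4, 25  → R4 = 25
  CMP R2, R4  → computes 25 - 25 = 0
  Result is zero, so values are equal
ZF = 1

1


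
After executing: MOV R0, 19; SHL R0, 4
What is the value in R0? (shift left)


Register state trace:
  MOV R0, 19  → R0 = 19
  SHL R0, 4  → R0 = 19 << 4 = 19 * 2^4 = 304
Final: R0 = 304

304


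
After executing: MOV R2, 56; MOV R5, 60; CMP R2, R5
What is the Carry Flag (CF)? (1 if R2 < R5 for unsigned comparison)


Register state trace:
  MOV R2, 56  → R2 = 56
  MOV R5, 60  → R5 = 60
  CMP R2, R5  → unsigned 56 - 60: borrow occurs
  56 < 60, so CF = 1
CF = 1

1


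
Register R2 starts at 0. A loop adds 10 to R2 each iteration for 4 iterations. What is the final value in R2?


Starting value: R2 = 0
  Iter 1: R2 = 0 + 10 = 10
  Iter 2: R2 = 10 + 10 = 20
  Iter 3: R2 = 20 + 10 = 30
  Iter 4: R2 = 30 + 10 = 40
Final: R2 = 40

40


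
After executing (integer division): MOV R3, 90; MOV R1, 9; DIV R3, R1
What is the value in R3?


Register state trace:
  MOV R3, 90  → R3 = 90
  MOV R1, 9  → R1 = 9
  DIV R3, R1  → R3 = 90 // 9 = 10
Final: R3 = 10

10


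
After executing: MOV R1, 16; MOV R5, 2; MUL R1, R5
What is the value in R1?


Register state trace:
  MOV R1, 16  → R1 = 16
  MOV R5, 2  → R5 = 2
  MUL R1, R5  → R1 = 16 * 2 = 32
Final: R1 = 32

32


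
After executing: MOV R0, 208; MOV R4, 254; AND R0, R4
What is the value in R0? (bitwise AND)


Register state trace:
  MOV R0, 208  → R0 = 208 (0b11010000)
  MOV R4, 254  → R4 = 254 (0b11111110)
  AND R0, R4  → R0 = 208 AND 254 = 208 (0b11010000)
Final: R0 = 208

208


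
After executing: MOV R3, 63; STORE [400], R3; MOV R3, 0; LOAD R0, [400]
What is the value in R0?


Register and memory trace:
  MOV R3, 63  → R3 = 63
  STORE [400], R3  → mem[400] = 63
  MOV R3, 0  → R3 = 0
  LOAD R0, [400]  → R0 = mem[400] = 63
Final: R0 = 63

63


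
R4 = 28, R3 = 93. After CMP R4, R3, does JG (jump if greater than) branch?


Trace:
  R4 = 28, R3 = 93
  CMP R4, R3  → compares 28 vs 93
  JG checks: is 28 greater than 93?
  28 < 93, so condition is false
Branch taken: No

No


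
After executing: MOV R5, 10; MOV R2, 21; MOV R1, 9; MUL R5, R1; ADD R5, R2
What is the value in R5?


Register state trace:
  MOV R5, 10  → R5 = 10
  MOV R2, 21  → R2 = 21
  MOV R1, 9  → R1 = 9
  MUL R5, R1  → R5 = 10 * 9 = 90
  ADD R5, R2  → R5 = 90 + 21 = 111
Final: R5 = 111

111


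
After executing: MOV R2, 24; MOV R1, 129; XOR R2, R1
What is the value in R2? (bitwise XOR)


Register state trace:
  MOV R2, 24  → R2 = 24 (0b00011000)
  MOV R1, 129  → R1 = 129 (0b10000001)
  XOR R2, R1  → R2 = 24 XOR 129 = 153 (0b10011001)
Final: R2 = 153

153


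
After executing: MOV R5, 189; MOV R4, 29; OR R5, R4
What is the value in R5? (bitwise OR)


Register state trace:
  MOV R5, 189  → R5 = 189 (0b10111101)
  MOV R4, 29  → R4 = 29 (0b00011101)
  OR R5, R4   → R5 = 189 OR 29 = 189 (0b10111101)
Final: R5 = 189

189


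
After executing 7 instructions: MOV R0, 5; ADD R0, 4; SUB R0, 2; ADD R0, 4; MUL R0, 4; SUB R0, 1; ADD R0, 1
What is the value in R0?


Register state trace:
  MOV R0, 5  → R0 = 5
  ADD R0, 4  → R0 = 5 + 4 = 9
  SUB R0, 2  → R0 = 9 - 2 = 7
  ADD R0, 4  → R0 = 7 + 4 = 11
  MUL R0, 4  → R0 = 11 * 4 = 44
  SUB R0, 1  → R0 = 44 - 1 = 43
  ADD R0, 1  → R0 = 43 + 1 = 44
Final: R0 = 44

44


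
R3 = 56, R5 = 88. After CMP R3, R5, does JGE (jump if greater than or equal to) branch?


Trace:
  R3 = 56, R5 = 88
  CMP R3, R5  → compares 56 vs 88
  JGE checks: is 56 greater than or equal to 88?
  56 < 88, so condition is false
Branch taken: No

No


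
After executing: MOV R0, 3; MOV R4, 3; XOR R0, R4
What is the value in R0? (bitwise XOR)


Register state trace:
  MOV R0, 3  → R0 = 3 (0b00000011)
  MOV R4, 3  → R4 = 3 (0b00000011)
  XOR R0, R4  → R0 = 3 XOR 3 = 0 (0b00000000)
Final: R0 = 0

0


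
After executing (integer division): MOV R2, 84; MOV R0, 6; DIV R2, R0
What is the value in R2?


Register state trace:
  MOV R2, 84  → R2 = 84
  MOV R0, 6  → R0 = 6
  DIV R2, R0  → R2 = 84 // 6 = 14
Final: R2 = 14

14


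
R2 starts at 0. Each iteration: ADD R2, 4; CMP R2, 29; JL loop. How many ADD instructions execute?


Loop trace (R2 starts at 0, target 29, step 4):
  ADD #1: R2 = 0 + 4 = 4  → 4 < 29, loop
  ADD #2: R2 = 4 + 4 = 8  → 8 < 29, loop
  ADD #3: R2 = 8 + 4 = 12  → 12 < 29, loop
  ADD #4: R2 = 12 + 4 = 16  → 16 < 29, loop
  ADD #5: R2 = 16 + 4 = 20  → 20 < 29, loop
  ADD #6: R2 = 20 + 4 = 24  → 24 < 29, loop
  ADD #7: R2 = 24 + 4 = 28  → 28 < 29, loop
  ADD #8: R2 = 28 + 4 = 32  → 32 >= 29, exit
Total ADD instructions: 8

8


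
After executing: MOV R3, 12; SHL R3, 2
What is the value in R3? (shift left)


Register state trace:
  MOV R3, 12  → R3 = 12
  SHL R3, 2  → R3 = 12 << 2 = 12 * 2^2 = 48
Final: R3 = 48

48


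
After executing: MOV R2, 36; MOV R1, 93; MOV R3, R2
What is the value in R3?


Register state trace:
  MOV R2, 36  → R2 = 36
  MOV R1, 93  → R1 = 93
  MOV R3, R2  → R3 = 36
Final: R3 = 36

36


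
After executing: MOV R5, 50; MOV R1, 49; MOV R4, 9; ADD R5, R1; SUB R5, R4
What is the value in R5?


Register state trace:
  MOV R5, 50  → R5 = 50
  MOV R1, 49  → R1 = 49
  MOV R4, 9  → R4 = 9
  ADD R5, R1  → R5 = 50 + 49 = 99
  SUB R5, R4  → R5 = 99 - 9 = 90
Final: R5 = 90

90


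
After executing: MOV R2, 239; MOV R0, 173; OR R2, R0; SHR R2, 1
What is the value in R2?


Register state trace:
  MOV R2, 239  → R2 = 239 (0b11101111)
  MOV R0, 173  → R0 = 173 (0b10101101)
  OR R2, R0  → R2 = 239 OR 173 = 239 (0b11101111)
  SHR R2, 1  → R2 = 239 >> 1 = 119
Final: R2 = 119

119


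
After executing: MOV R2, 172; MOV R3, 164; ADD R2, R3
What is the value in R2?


Register state trace:
  MOV R2, 172  → R2 = 172
  MOV R3, 164  → R3 = 164
  ADD R2, R3  → R2 = 172 + 164 = 336
Final: R2 = 336

336


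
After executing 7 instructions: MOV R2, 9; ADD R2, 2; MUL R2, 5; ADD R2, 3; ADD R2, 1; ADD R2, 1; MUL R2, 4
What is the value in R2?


Register state trace:
  MOV R2, 9  → R2 = 9
  ADD R2, 2  → R2 = 9 + 2 = 11
  MUL R2, 5  → R2 = 11 * 5 = 55
  ADD R2, 3  → R2 = 55 + 3 = 58
  ADD R2, 1  → R2 = 58 + 1 = 59
  ADD R2, 1  → R2 = 59 + 1 = 60
  MUL R2, 4  → R2 = 60 * 4 = 240
Final: R2 = 240

240


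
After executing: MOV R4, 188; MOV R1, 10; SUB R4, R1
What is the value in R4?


Register state trace:
  MOV R4, 188  → R4 = 188
  MOV R1, 10  → R1 = 10
  SUB R4, R1  → R4 = 188 - 10 = 178
Final: R4 = 178

178


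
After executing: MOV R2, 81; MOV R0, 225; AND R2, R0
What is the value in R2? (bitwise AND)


Register state trace:
  MOV R2, 81  → R2 = 81 (0b01010001)
  MOV R0, 225  → R0 = 225 (0b11100001)
  AND R2, R0  → R2 = 81 AND 225 = 65 (0b01000001)
Final: R2 = 65

65


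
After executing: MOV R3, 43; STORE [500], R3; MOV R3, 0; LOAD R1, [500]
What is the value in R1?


Register and memory trace:
  MOV R3, 43  → R3 = 43
  STORE [500], R3  → mem[500] = 43
  MOV R3, 0  → R3 = 0
  LOAD R1, [500]  → R1 = mem[500] = 43
Final: R1 = 43

43


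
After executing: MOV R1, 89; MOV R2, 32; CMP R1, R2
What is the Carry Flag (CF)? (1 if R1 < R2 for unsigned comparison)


Register state trace:
  MOV R1, 89  → R1 = 89
  MOV R2, 32  → R2 = 32
  CMP R1, R2  → unsigned 89 - 32: no borrow
  89 >= 32, so CF = 0
CF = 0

0


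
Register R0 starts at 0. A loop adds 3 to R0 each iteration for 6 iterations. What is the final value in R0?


Starting value: R0 = 0
  Iter 1: R0 = 0 + 3 = 3
  Iter 2: R0 = 3 + 3 = 6
  Iter 3: R0 = 6 + 3 = 9
  Iter 4: R0 = 9 + 3 = 12
  Iter 5: R0 = 12 + 3 = 15
  Iter 6: R0 = 15 + 3 = 18
Final: R0 = 18

18


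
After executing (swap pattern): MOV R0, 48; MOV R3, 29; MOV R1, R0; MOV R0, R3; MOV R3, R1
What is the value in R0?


Register state trace (swap pattern):
  MOV R0, 48  → R0 = 48
  MOV R3, 29  → R3 = 29
  MOV R1, R0  → R1 = 48  (save R0)
  MOV R0, R3  → R0 = 29  (R0 gets R3's value)
  MOV R3, R1  → R3 = 48  (R3 gets saved value)
Final: R0 = 29

29


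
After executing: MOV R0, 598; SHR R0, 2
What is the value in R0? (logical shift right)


Register state trace:
  MOV R0, 598  → R0 = 598
  SHR R0, 2  → R0 = 598 >> 2 = 598 // 2^2 = 149
Final: R0 = 149

149


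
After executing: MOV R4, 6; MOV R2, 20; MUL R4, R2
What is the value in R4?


Register state trace:
  MOV R4, 6  → R4 = 6
  MOV R2, 20  → R2 = 20
  MUL R4, R2  → R4 = 6 * 20 = 120
Final: R4 = 120

120


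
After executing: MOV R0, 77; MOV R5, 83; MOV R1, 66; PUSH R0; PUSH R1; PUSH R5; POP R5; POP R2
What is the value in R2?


Stack trace (top is rightmost):
  MOV R0, 77  → R0 = 77
  MOV R5, 83  → R5 = 83
  MOV R1, 66  → R1 = 66
  PUSH R0  → stack: [77]
  PUSH R1  → stack: [77, 66]
  PUSH R5  → stack: [77, 66, 83]
  POP R5  → R5 = 83, stack: [77, 66]
  POP R2  → R2 = 66, stack: [77]
Final: R2 = 66

66


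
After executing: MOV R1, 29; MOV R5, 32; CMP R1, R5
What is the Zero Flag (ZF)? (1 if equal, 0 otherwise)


Register state trace:
  MOV R1, 29  → R1 = 29
  MOV R5, 32  → R5 = 32
  CMP R1, R5  → computes 29 - 32 = -3
  Result is nonzero, so values are not equal
ZF = 0

0


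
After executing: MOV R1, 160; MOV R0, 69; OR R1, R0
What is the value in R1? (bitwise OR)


Register state trace:
  MOV R1, 160  → R1 = 160 (0b10100000)
  MOV R0, 69  → R0 = 69 (0b01000101)
  OR R1, R0   → R1 = 160 OR 69 = 229 (0b11100101)
Final: R1 = 229

229


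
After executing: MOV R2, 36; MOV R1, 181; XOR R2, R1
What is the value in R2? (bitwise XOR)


Register state trace:
  MOV R2, 36  → R2 = 36 (0b00100100)
  MOV R1, 181  → R1 = 181 (0b10110101)
  XOR R2, R1  → R2 = 36 XOR 181 = 145 (0b10010001)
Final: R2 = 145

145


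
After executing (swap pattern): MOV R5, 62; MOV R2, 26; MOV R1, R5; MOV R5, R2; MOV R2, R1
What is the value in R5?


Register state trace (swap pattern):
  MOV R5, 62  → R5 = 62
  MOV R2, 26  → R2 = 26
  MOV R1, R5  → R1 = 62  (save R5)
  MOV R5, R2  → R5 = 26  (R5 gets R2's value)
  MOV R2, R1  → R2 = 62  (R2 gets saved value)
Final: R5 = 26

26


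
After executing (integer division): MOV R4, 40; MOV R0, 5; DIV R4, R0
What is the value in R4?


Register state trace:
  MOV R4, 40  → R4 = 40
  MOV R0, 5  → R0 = 5
  DIV R4, R0  → R4 = 40 // 5 = 8
Final: R4 = 8

8


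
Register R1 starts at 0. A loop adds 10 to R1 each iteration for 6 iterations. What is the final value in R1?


Starting value: R1 = 0
  Iter 1: R1 = 0 + 10 = 10
  Iter 2: R1 = 10 + 10 = 20
  Iter 3: R1 = 20 + 10 = 30
  Iter 4: R1 = 30 + 10 = 40
  Iter 5: R1 = 40 + 10 = 50
  Iter 6: R1 = 50 + 10 = 60
Final: R1 = 60

60


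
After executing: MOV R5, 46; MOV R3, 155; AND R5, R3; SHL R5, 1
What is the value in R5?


Register state trace:
  MOV R5, 46  → R5 = 46 (0b00101110)
  MOV R3, 155  → R3 = 155 (0b10011011)
  AND R5, R3  → R5 = 46 AND 155 = 10 (0b00001010)
  SHL R5, 1  → R5 = 10 << 1 = 20
Final: R5 = 20

20


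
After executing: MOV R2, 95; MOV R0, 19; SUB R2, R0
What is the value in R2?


Register state trace:
  MOV R2, 95  → R2 = 95
  MOV R0, 19  → R0 = 19
  SUB R2, R0  → R2 = 95 - 19 = 76
Final: R2 = 76

76


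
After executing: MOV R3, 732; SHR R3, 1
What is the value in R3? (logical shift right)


Register state trace:
  MOV R3, 732  → R3 = 732
  SHR R3, 1  → R3 = 732 >> 1 = 732 // 2^1 = 366
Final: R3 = 366

366


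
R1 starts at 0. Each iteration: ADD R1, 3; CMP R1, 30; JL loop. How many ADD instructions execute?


Loop trace (R1 starts at 0, target 30, step 3):
  ADD #1: R1 = 0 + 3 = 3  → 3 < 30, loop
  ADD #2: R1 = 3 + 3 = 6  → 6 < 30, loop
  ADD #3: R1 = 6 + 3 = 9  → 9 < 30, loop
  ADD #4: R1 = 9 + 3 = 12  → 12 < 30, loop
  ADD #5: R1 = 12 + 3 = 15  → 15 < 30, loop
  ADD #6: R1 = 15 + 3 = 18  → 18 < 30, loop
  ADD #7: R1 = 18 + 3 = 21  → 21 < 30, loop
  ADD #8: R1 = 21 + 3 = 24  → 24 < 30, loop
  ADD #9: R1 = 24 + 3 = 27  → 27 < 30, loop
  ADD #10: R1 = 27 + 3 = 30  → 30 >= 30, exit
Total ADD instructions: 10

10


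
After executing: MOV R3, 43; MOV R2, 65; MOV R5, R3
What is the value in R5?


Register state trace:
  MOV R3, 43  → R3 = 43
  MOV R2, 65  → R2 = 65
  MOV R5, R3  → R5 = 43
Final: R5 = 43

43


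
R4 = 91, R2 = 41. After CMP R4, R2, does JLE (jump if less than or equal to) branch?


Trace:
  R4 = 91, R2 = 41
  CMP R4, R2  → compares 91 vs 41
  JLE checks: is 91 less than or equal to 41?
  91 > 41, so condition is false
Branch taken: No

No


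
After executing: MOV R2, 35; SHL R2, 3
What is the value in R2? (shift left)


Register state trace:
  MOV R2, 35  → R2 = 35
  SHL R2, 3  → R2 = 35 << 3 = 35 * 2^3 = 280
Final: R2 = 280

280


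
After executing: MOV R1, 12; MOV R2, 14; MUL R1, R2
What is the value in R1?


Register state trace:
  MOV R1, 12  → R1 = 12
  MOV R2, 14  → R2 = 14
  MUL R1, R2  → R1 = 12 * 14 = 168
Final: R1 = 168

168


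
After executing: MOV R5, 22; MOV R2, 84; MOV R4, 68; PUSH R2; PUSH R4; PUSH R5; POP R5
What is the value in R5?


Stack trace (top is rightmost):
  MOV R5, 22  → R5 = 22
  MOV R2, 84  → R2 = 84
  MOV R4, 68  → R4 = 68
  PUSH R2  → stack: [84]
  PUSH R4  → stack: [84, 68]
  PUSH R5  → stack: [84, 68, 22]
  POP R5  → R5 = 22, stack: [84, 68]
Final: R5 = 22

22


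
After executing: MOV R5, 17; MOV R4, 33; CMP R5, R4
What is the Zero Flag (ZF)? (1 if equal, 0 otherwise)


Register state trace:
  MOV R5, 17  → R5 = 17
  MOV R4, 33  → R4 = 33
  CMP R5, R4  → computes 17 - 33 = -16
  Result is nonzero, so values are not equal
ZF = 0

0


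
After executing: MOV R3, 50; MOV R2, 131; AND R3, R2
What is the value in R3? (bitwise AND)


Register state trace:
  MOV R3, 50  → R3 = 50 (0b00110010)
  MOV R2, 131  → R2 = 131 (0b10000011)
  AND R3, R2  → R3 = 50 AND 131 = 2 (0b00000010)
Final: R3 = 2

2


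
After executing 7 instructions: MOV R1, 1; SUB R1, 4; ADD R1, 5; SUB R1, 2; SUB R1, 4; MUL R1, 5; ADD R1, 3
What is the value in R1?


Register state trace:
  MOV R1, 1  → R1 = 1
  SUB R1, 4  → R1 = 1 - 4 = -3
  ADD R1, 5  → R1 = -3 + 5 = 2
  SUB R1, 2  → R1 = 2 - 2 = 0
  SUB R1, 4  → R1 = 0 - 4 = -4
  MUL R1, 5  → R1 = -4 * 5 = -20
  ADD R1, 3  → R1 = -20 + 3 = -17
Final: R1 = -17

-17


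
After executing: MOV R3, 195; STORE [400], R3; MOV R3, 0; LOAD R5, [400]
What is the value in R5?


Register and memory trace:
  MOV R3, 195  → R3 = 195
  STORE [400], R3  → mem[400] = 195
  MOV R3, 0  → R3 = 0
  LOAD R5, [400]  → R5 = mem[400] = 195
Final: R5 = 195

195


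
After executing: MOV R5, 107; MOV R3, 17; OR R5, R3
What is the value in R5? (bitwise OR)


Register state trace:
  MOV R5, 107  → R5 = 107 (0b01101011)
  MOV R3, 17  → R3 = 17 (0b00010001)
  OR R5, R3   → R5 = 107 OR 17 = 123 (0b01111011)
Final: R5 = 123

123


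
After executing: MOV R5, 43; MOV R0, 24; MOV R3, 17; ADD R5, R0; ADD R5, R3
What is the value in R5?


Register state trace:
  MOV R5, 43  → R5 = 43
  MOV R0, 24  → R0 = 24
  MOV R3, 17  → R3 = 17
  ADD R5, R0  → R5 = 43 + 24 = 67
  ADD R5, R3  → R5 = 67 + 17 = 84
Final: R5 = 84

84


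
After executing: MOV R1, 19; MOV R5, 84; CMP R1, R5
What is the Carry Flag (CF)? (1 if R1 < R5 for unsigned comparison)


Register state trace:
  MOV R1, 19  → R1 = 19
  MOV R5, 84  → R5 = 84
  CMP R1, R5  → unsigned 19 - 84: borrow occurs
  19 < 84, so CF = 1
CF = 1

1


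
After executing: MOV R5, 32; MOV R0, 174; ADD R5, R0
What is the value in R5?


Register state trace:
  MOV R5, 32  → R5 = 32
  MOV R0, 174  → R0 = 174
  ADD R5, R0  → R5 = 32 + 174 = 206
Final: R5 = 206

206


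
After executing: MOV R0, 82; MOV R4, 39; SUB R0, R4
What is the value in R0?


Register state trace:
  MOV R0, 82  → R0 = 82
  MOV R4, 39  → R4 = 39
  SUB R0, R4  → R0 = 82 - 39 = 43
Final: R0 = 43

43


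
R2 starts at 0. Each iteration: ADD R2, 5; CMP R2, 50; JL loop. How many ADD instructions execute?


Loop trace (R2 starts at 0, target 50, step 5):
  ADD #1: R2 = 0 + 5 = 5  → 5 < 50, loop
  ADD #2: R2 = 5 + 5 = 10  → 10 < 50, loop
  ADD #3: R2 = 10 + 5 = 15  → 15 < 50, loop
  ADD #4: R2 = 15 + 5 = 20  → 20 < 50, loop
  ADD #5: R2 = 20 + 5 = 25  → 25 < 50, loop
  ADD #6: R2 = 25 + 5 = 30  → 30 < 50, loop
  ADD #7: R2 = 30 + 5 = 35  → 35 < 50, loop
  ADD #8: R2 = 35 + 5 = 40  → 40 < 50, loop
  ADD #9: R2 = 40 + 5 = 45  → 45 < 50, loop
  ADD #10: R2 = 45 + 5 = 50  → 50 >= 50, exit
Total ADD instructions: 10

10


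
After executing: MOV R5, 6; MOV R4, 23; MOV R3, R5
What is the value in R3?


Register state trace:
  MOV R5, 6  → R5 = 6
  MOV R4, 23  → R4 = 23
  MOV R3, R5  → R3 = 6
Final: R3 = 6

6


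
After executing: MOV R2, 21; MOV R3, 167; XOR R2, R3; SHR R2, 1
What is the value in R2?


Register state trace:
  MOV R2, 21  → R2 = 21 (0b00010101)
  MOV R3, 167  → R3 = 167 (0b10100111)
  XOR R2, R3  → R2 = 21 XOR 167 = 178 (0b10110010)
  SHR R2, 1  → R2 = 178 >> 1 = 89
Final: R2 = 89

89


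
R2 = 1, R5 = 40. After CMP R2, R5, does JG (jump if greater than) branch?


Trace:
  R2 = 1, R5 = 40
  CMP R2, R5  → compares 1 vs 40
  JG checks: is 1 greater than 40?
  1 < 40, so condition is false
Branch taken: No

No


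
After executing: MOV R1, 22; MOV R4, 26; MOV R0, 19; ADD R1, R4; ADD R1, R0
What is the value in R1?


Register state trace:
  MOV R1, 22  → R1 = 22
  MOV R4, 26  → R4 = 26
  MOV R0, 19  → R0 = 19
  ADD R1, R4  → R1 = 22 + 26 = 48
  ADD R1, R0  → R1 = 48 + 19 = 67
Final: R1 = 67

67


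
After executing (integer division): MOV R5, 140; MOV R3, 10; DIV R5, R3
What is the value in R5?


Register state trace:
  MOV R5, 140  → R5 = 140
  MOV R3, 10  → R3 = 10
  DIV R5, R3  → R5 = 140 // 10 = 14
Final: R5 = 14

14


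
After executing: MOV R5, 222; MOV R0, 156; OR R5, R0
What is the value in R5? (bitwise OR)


Register state trace:
  MOV R5, 222  → R5 = 222 (0b11011110)
  MOV R0, 156  → R0 = 156 (0b10011100)
  OR R5, R0   → R5 = 222 OR 156 = 222 (0b11011110)
Final: R5 = 222

222


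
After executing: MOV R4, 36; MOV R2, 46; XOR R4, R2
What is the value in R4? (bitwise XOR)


Register state trace:
  MOV R4, 36  → R4 = 36 (0b00100100)
  MOV R2, 46  → R2 = 46 (0b00101110)
  XOR R4, R2  → R4 = 36 XOR 46 = 10 (0b00001010)
Final: R4 = 10

10


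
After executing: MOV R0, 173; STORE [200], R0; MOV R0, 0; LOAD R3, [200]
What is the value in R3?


Register and memory trace:
  MOV R0, 173  → R0 = 173
  STORE [200], R0  → mem[200] = 173
  MOV R0, 0  → R0 = 0
  LOAD R3, [200]  → R3 = mem[200] = 173
Final: R3 = 173

173


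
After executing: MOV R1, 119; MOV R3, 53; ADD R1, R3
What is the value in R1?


Register state trace:
  MOV R1, 119  → R1 = 119
  MOV R3, 53  → R3 = 53
  ADD R1, R3  → R1 = 119 + 53 = 172
Final: R1 = 172

172


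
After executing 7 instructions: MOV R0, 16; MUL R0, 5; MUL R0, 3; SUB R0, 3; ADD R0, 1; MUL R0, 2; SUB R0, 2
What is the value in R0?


Register state trace:
  MOV R0, 16  → R0 = 16
  MUL R0, 5  → R0 = 16 * 5 = 80
  MUL R0, 3  → R0 = 80 * 3 = 240
  SUB R0, 3  → R0 = 240 - 3 = 237
  ADD R0, 1  → R0 = 237 + 1 = 238
  MUL R0, 2  → R0 = 238 * 2 = 476
  SUB R0, 2  → R0 = 476 - 2 = 474
Final: R0 = 474

474


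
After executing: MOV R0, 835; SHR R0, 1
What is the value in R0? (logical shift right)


Register state trace:
  MOV R0, 835  → R0 = 835
  SHR R0, 1  → R0 = 835 >> 1 = 835 // 2^1 = 417
Final: R0 = 417

417


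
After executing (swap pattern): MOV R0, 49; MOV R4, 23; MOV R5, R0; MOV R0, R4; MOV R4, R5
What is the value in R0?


Register state trace (swap pattern):
  MOV R0, 49  → R0 = 49
  MOV R4, 23  → R4 = 23
  MOV R5, R0  → R5 = 49  (save R0)
  MOV R0, R4  → R0 = 23  (R0 gets R4's value)
  MOV R4, R5  → R4 = 49  (R4 gets saved value)
Final: R0 = 23

23


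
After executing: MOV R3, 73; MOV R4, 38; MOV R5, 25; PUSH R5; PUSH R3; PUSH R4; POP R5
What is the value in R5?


Stack trace (top is rightmost):
  MOV R3, 73  → R3 = 73
  MOV R4, 38  → R4 = 38
  MOV R5, 25  → R5 = 25
  PUSH R5  → stack: [25]
  PUSH R3  → stack: [25, 73]
  PUSH R4  → stack: [25, 73, 38]
  POP R5  → R5 = 38, stack: [25, 73]
Final: R5 = 38

38


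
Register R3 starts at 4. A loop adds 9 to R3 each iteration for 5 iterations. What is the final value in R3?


Starting value: R3 = 4
  Iter 1: R3 = 4 + 9 = 13
  Iter 2: R3 = 13 + 9 = 22
  Iter 3: R3 = 22 + 9 = 31
  Iter 4: R3 = 31 + 9 = 40
  Iter 5: R3 = 40 + 9 = 49
Final: R3 = 49

49


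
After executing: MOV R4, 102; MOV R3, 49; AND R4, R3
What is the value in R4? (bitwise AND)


Register state trace:
  MOV R4, 102  → R4 = 102 (0b01100110)
  MOV R3, 49  → R3 = 49 (0b00110001)
  AND R4, R3  → R4 = 102 AND 49 = 32 (0b00100000)
Final: R4 = 32

32


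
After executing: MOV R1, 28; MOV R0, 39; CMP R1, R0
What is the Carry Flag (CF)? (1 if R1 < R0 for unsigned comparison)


Register state trace:
  MOV R1, 28  → R1 = 28
  MOV R0, 39  → R0 = 39
  CMP R1, R0  → unsigned 28 - 39: borrow occurs
  28 < 39, so CF = 1
CF = 1

1


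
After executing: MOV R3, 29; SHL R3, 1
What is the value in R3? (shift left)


Register state trace:
  MOV R3, 29  → R3 = 29
  SHL R3, 1  → R3 = 29 << 1 = 29 * 2^1 = 58
Final: R3 = 58

58


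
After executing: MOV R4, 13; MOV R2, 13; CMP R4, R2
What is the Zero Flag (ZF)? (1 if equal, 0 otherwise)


Register state trace:
  MOV R4, 13  → R4 = 13
  MOV R2, 13  → R2 = 13
  CMP R4, R2  → computes 13 - 13 = 0
  Result is zero, so values are equal
ZF = 1

1


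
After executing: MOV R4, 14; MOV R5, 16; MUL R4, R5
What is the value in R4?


Register state trace:
  MOV R4, 14  → R4 = 14
  MOV R5, 16  → R5 = 16
  MUL R4, R5  → R4 = 14 * 16 = 224
Final: R4 = 224

224


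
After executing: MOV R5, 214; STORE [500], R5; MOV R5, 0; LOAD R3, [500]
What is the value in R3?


Register and memory trace:
  MOV R5, 214  → R5 = 214
  STORE [500], R5  → mem[500] = 214
  MOV R5, 0  → R5 = 0
  LOAD R3, [500]  → R3 = mem[500] = 214
Final: R3 = 214

214


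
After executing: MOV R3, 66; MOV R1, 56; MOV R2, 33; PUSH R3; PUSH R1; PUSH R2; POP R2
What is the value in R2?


Stack trace (top is rightmost):
  MOV R3, 66  → R3 = 66
  MOV R1, 56  → R1 = 56
  MOV R2, 33  → R2 = 33
  PUSH R3  → stack: [66]
  PUSH R1  → stack: [66, 56]
  PUSH R2  → stack: [66, 56, 33]
  POP R2  → R2 = 33, stack: [66, 56]
Final: R2 = 33

33


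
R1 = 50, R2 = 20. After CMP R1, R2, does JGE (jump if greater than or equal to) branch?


Trace:
  R1 = 50, R2 = 20
  CMP R1, R2  → compares 50 vs 20
  JGE checks: is 50 greater than or equal to 20?
  50 > 20, so condition is true
Branch taken: Yes

Yes


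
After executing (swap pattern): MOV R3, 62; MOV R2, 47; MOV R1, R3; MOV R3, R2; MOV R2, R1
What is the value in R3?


Register state trace (swap pattern):
  MOV R3, 62  → R3 = 62
  MOV R2, 47  → R2 = 47
  MOV R1, R3  → R1 = 62  (save R3)
  MOV R3, R2  → R3 = 47  (R3 gets R2's value)
  MOV R2, R1  → R2 = 62  (R2 gets saved value)
Final: R3 = 47

47


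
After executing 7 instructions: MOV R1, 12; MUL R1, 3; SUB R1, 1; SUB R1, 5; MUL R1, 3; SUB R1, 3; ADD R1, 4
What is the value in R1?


Register state trace:
  MOV R1, 12  → R1 = 12
  MUL R1, 3  → R1 = 12 * 3 = 36
  SUB R1, 1  → R1 = 36 - 1 = 35
  SUB R1, 5  → R1 = 35 - 5 = 30
  MUL R1, 3  → R1 = 30 * 3 = 90
  SUB R1, 3  → R1 = 90 - 3 = 87
  ADD R1, 4  → R1 = 87 + 4 = 91
Final: R1 = 91

91


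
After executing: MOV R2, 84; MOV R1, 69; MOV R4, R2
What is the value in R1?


Register state trace:
  MOV R2, 84  → R2 = 84
  MOV R1, 69  → R1 = 69
  MOV R4, R2  → R4 = 84
Final: R1 = 69

69


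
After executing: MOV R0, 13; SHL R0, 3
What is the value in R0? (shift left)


Register state trace:
  MOV R0, 13  → R0 = 13
  SHL R0, 3  → R0 = 13 << 3 = 13 * 2^3 = 104
Final: R0 = 104

104


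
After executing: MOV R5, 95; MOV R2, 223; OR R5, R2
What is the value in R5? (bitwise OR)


Register state trace:
  MOV R5, 95  → R5 = 95 (0b01011111)
  MOV R2, 223  → R2 = 223 (0b11011111)
  OR R5, R2   → R5 = 95 OR 223 = 223 (0b11011111)
Final: R5 = 223

223


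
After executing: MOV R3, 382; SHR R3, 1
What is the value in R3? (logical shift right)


Register state trace:
  MOV R3, 382  → R3 = 382
  SHR R3, 1  → R3 = 382 >> 1 = 382 // 2^1 = 191
Final: R3 = 191

191


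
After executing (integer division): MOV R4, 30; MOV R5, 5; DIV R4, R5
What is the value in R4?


Register state trace:
  MOV R4, 30  → R4 = 30
  MOV R5, 5  → R5 = 5
  DIV R4, R5  → R4 = 30 // 5 = 6
Final: R4 = 6

6


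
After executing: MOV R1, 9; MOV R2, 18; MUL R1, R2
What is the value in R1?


Register state trace:
  MOV R1, 9  → R1 = 9
  MOV R2, 18  → R2 = 18
  MUL R1, R2  → R1 = 9 * 18 = 162
Final: R1 = 162

162


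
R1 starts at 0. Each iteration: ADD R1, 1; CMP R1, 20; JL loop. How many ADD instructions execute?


Loop trace (R1 starts at 0, target 20, step 1):
  ADD #1: R1 = 0 + 1 = 1  → 1 < 20, loop
  ADD #2: R1 = 1 + 1 = 2  → 2 < 20, loop
  ADD #3: R1 = 2 + 1 = 3  → 3 < 20, loop
  ADD #4: R1 = 3 + 1 = 4  → 4 < 20, loop
  ADD #5: R1 = 4 + 1 = 5  → 5 < 20, loop
  ADD #6: R1 = 5 + 1 = 6  → 6 < 20, loop
  ADD #7: R1 = 6 + 1 = 7  → 7 < 20, loop
  ADD #8: R1 = 7 + 1 = 8  → 8 < 20, loop
  ADD #9: R1 = 8 + 1 = 9  → 9 < 20, loop
  ADD #10: R1 = 9 + 1 = 10  → 10 < 20, loop
  ADD #11: R1 = 10 + 1 = 11  → 11 < 20, loop
  ADD #12: R1 = 11 + 1 = 12  → 12 < 20, loop
  ADD #13: R1 = 12 + 1 = 13  → 13 < 20, loop
  ADD #14: R1 = 13 + 1 = 14  → 14 < 20, loop
  ADD #15: R1 = 14 + 1 = 15  → 15 < 20, loop
  ADD #16: R1 = 15 + 1 = 16  → 16 < 20, loop
  ADD #17: R1 = 16 + 1 = 17  → 17 < 20, loop
  ADD #18: R1 = 17 + 1 = 18  → 18 < 20, loop
  ADD #19: R1 = 18 + 1 = 19  → 19 < 20, loop
  ADD #20: R1 = 19 + 1 = 20  → 20 >= 20, exit
Total ADD instructions: 20

20


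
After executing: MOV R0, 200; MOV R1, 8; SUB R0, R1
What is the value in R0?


Register state trace:
  MOV R0, 200  → R0 = 200
  MOV R1, 8  → R1 = 8
  SUB R0, R1  → R0 = 200 - 8 = 192
Final: R0 = 192

192


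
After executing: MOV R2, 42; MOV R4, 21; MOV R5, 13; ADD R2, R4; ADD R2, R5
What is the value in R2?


Register state trace:
  MOV R2, 42  → R2 = 42
  MOV R4, 21  → R4 = 21
  MOV R5, 13  → R5 = 13
  ADD R2, R4  → R2 = 42 + 21 = 63
  ADD R2, R5  → R2 = 63 + 13 = 76
Final: R2 = 76

76


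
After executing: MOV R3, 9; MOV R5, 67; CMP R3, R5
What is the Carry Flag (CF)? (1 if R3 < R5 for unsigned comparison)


Register state trace:
  MOV R3, 9  → R3 = 9
  MOV R5, 67  → R5 = 67
  CMP R3, R5  → unsigned 9 - 67: borrow occurs
  9 < 67, so CF = 1
CF = 1

1


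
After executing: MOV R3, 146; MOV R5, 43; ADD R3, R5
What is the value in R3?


Register state trace:
  MOV R3, 146  → R3 = 146
  MOV R5, 43  → R5 = 43
  ADD R3, R5  → R3 = 146 + 43 = 189
Final: R3 = 189

189


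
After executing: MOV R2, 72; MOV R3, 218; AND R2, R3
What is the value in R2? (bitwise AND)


Register state trace:
  MOV R2, 72  → R2 = 72 (0b01001000)
  MOV R3, 218  → R3 = 218 (0b11011010)
  AND R2, R3  → R2 = 72 AND 218 = 72 (0b01001000)
Final: R2 = 72

72


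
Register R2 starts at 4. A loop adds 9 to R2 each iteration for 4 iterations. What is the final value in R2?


Starting value: R2 = 4
  Iter 1: R2 = 4 + 9 = 13
  Iter 2: R2 = 13 + 9 = 22
  Iter 3: R2 = 22 + 9 = 31
  Iter 4: R2 = 31 + 9 = 40
Final: R2 = 40

40


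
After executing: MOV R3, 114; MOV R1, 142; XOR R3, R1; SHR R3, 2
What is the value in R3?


Register state trace:
  MOV R3, 114  → R3 = 114 (0b01110010)
  MOV R1, 142  → R1 = 142 (0b10001110)
  XOR R3, R1  → R3 = 114 XOR 142 = 252 (0b11111100)
  SHR R3, 2  → R3 = 252 >> 2 = 63
Final: R3 = 63

63


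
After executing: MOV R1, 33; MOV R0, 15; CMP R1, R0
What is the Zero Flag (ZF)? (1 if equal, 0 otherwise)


Register state trace:
  MOV R1, 33  → R1 = 33
  MOV R0, 15  → R0 = 15
  CMP R1, R0  → computes 33 - 15 = 18
  Result is nonzero, so values are not equal
ZF = 0

0


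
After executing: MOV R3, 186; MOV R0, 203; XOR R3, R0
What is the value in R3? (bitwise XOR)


Register state trace:
  MOV R3, 186  → R3 = 186 (0b10111010)
  MOV R0, 203  → R0 = 203 (0b11001011)
  XOR R3, R0  → R3 = 186 XOR 203 = 113 (0b01110001)
Final: R3 = 113

113


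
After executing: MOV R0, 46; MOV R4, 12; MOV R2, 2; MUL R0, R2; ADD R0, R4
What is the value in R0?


Register state trace:
  MOV R0, 46  → R0 = 46
  MOV R4, 12  → R4 = 12
  MOV R2, 2  → R2 = 2
  MUL R0, R2  → R0 = 46 * 2 = 92
  ADD R0, R4  → R0 = 92 + 12 = 104
Final: R0 = 104

104


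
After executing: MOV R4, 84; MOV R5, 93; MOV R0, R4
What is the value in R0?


Register state trace:
  MOV R4, 84  → R4 = 84
  MOV R5, 93  → R5 = 93
  MOV R0, R4  → R0 = 84
Final: R0 = 84

84


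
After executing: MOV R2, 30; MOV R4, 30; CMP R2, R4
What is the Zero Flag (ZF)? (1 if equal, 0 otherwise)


Register state trace:
  MOV R2, 30  → R2 = 30
  MOV R4, 30  → R4 = 30
  CMP R2, R4  → computes 30 - 30 = 0
  Result is zero, so values are equal
ZF = 1

1


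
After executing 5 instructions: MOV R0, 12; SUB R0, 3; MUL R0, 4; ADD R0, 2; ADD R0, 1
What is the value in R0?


Register state trace:
  MOV R0, 12  → R0 = 12
  SUB R0, 3  → R0 = 12 - 3 = 9
  MUL R0, 4  → R0 = 9 * 4 = 36
  ADD R0, 2  → R0 = 36 + 2 = 38
  ADD R0, 1  → R0 = 38 + 1 = 39
Final: R0 = 39

39


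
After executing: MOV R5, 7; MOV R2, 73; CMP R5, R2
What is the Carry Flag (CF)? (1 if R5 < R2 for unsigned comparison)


Register state trace:
  MOV R5, 7  → R5 = 7
  MOV R2, 73  → R2 = 73
  CMP R5, R2  → unsigned 7 - 73: borrow occurs
  7 < 73, so CF = 1
CF = 1

1
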